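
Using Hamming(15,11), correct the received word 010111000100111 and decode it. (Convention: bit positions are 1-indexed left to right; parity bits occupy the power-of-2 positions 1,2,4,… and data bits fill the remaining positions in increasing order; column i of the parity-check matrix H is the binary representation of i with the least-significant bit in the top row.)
Syndrome s = H · r^T (mod 2), r = 010111000100111:
  s[0] = (101010101010101)·(010111000100111) mod 2 = 0+0+0+0+1+0+0+0+0+0+0+0+1+0+1 mod 2 = 1
  s[1] = (011001100110011)·(010111000100111) mod 2 = 0+1+0+0+0+1+0+0+0+1+0+0+0+1+1 mod 2 = 1
  s[2] = (000111100001111)·(010111000100111) mod 2 = 0+0+0+1+1+1+0+0+0+0+0+0+1+1+1 mod 2 = 0
  s[3] = (000000011111111)·(010111000100111) mod 2 = 0+0+0+0+0+0+0+0+0+1+0+0+1+1+1 mod 2 = 0
Syndrome = 1100
Column 3 of H equals this syndrome → error at bit 3 (1-indexed).
Flip bit 3: 010111000100111 → 011111000100111
Extract data bits at positions {3,5,6,7,9,10,11,12,13,14,15}: 11100100111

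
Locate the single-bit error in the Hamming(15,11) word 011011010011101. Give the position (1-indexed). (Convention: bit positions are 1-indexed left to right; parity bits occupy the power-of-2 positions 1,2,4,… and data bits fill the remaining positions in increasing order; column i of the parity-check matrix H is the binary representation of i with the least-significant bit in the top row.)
Syndrome s = H · r^T (mod 2), r = 011011010011101:
  s[0] = (101010101010101)·(011011010011101) mod 2 = 0+0+1+0+1+0+0+0+0+0+1+0+1+0+1 mod 2 = 1
  s[1] = (011001100110011)·(011011010011101) mod 2 = 0+1+1+0+0+1+0+0+0+0+1+0+0+0+1 mod 2 = 1
  s[2] = (000111100001111)·(011011010011101) mod 2 = 0+0+0+0+1+1+0+0+0+0+0+1+1+0+1 mod 2 = 1
  s[3] = (000000011111111)·(011011010011101) mod 2 = 0+0+0+0+0+0+0+1+0+0+1+1+1+0+1 mod 2 = 1
Syndrome = 1111
Column i of H is the binary representation of i, so the syndrome is the binary index of the flipped bit.
Read s = 1111 with s[0] as LSB: 1·2^0 + 1·2^1 + 1·2^2 + 1·2^3 = 15.
Error is at bit position 15.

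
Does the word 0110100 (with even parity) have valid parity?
Sum of all bits: 0+1+1+0+1+0+0 = 3; 3 mod 2 = 1. Result is 1 → parity error detected.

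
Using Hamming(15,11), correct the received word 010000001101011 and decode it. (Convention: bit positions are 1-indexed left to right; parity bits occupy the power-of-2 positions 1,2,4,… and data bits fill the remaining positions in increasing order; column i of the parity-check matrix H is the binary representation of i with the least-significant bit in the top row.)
Syndrome s = H · r^T (mod 2), r = 010000001101011:
  s[0] = (101010101010101)·(010000001101011) mod 2 = 0+0+0+0+0+0+0+0+1+0+0+0+0+0+1 mod 2 = 0
  s[1] = (011001100110011)·(010000001101011) mod 2 = 0+1+0+0+0+0+0+0+0+1+0+0+0+1+1 mod 2 = 0
  s[2] = (000111100001111)·(010000001101011) mod 2 = 0+0+0+0+0+0+0+0+0+0+0+1+0+1+1 mod 2 = 1
  s[3] = (000000011111111)·(010000001101011) mod 2 = 0+0+0+0+0+0+0+0+1+1+0+1+0+1+1 mod 2 = 1
Syndrome = 0011
Column 12 of H equals this syndrome → error at bit 12 (1-indexed).
Flip bit 12: 010000001101011 → 010000001100011
Extract data bits at positions {3,5,6,7,9,10,11,12,13,14,15}: 00001100011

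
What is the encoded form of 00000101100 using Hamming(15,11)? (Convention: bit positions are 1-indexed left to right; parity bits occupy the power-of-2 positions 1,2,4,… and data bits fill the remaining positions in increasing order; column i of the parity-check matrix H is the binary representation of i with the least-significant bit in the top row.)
Codeword c = d · G (mod 2), d = 00000101100:
  c[0] = d·G[:,0] = (00000101100)·(11011010101) mod 2 = 0+0+0+0+0+0+0+0+1+0+0 mod 2 = 1
  c[1] = d·G[:,1] = (00000101100)·(10110110011) mod 2 = 0+0+0+0+0+1+0+0+0+0+0 mod 2 = 1
  c[2] = d·G[:,2] = (00000101100)·(10000000000) mod 2 = 0+0+0+0+0+0+0+0+0+0+0 mod 2 = 0
  c[3] = d·G[:,3] = (00000101100)·(01110001111) mod 2 = 0+0+0+0+0+0+0+1+1+0+0 mod 2 = 0
  c[4] = d·G[:,4] = (00000101100)·(01000000000) mod 2 = 0+0+0+0+0+0+0+0+0+0+0 mod 2 = 0
  c[5] = d·G[:,5] = (00000101100)·(00100000000) mod 2 = 0+0+0+0+0+0+0+0+0+0+0 mod 2 = 0
  c[6] = d·G[:,6] = (00000101100)·(00010000000) mod 2 = 0+0+0+0+0+0+0+0+0+0+0 mod 2 = 0
  c[7] = d·G[:,7] = (00000101100)·(00001111111) mod 2 = 0+0+0+0+0+1+0+1+1+0+0 mod 2 = 1
  c[8] = d·G[:,8] = (00000101100)·(00001000000) mod 2 = 0+0+0+0+0+0+0+0+0+0+0 mod 2 = 0
  c[9] = d·G[:,9] = (00000101100)·(00000100000) mod 2 = 0+0+0+0+0+1+0+0+0+0+0 mod 2 = 1
  c[10] = d·G[:,10] = (00000101100)·(00000010000) mod 2 = 0+0+0+0+0+0+0+0+0+0+0 mod 2 = 0
  c[11] = d·G[:,11] = (00000101100)·(00000001000) mod 2 = 0+0+0+0+0+0+0+1+0+0+0 mod 2 = 1
  c[12] = d·G[:,12] = (00000101100)·(00000000100) mod 2 = 0+0+0+0+0+0+0+0+1+0+0 mod 2 = 1
  c[13] = d·G[:,13] = (00000101100)·(00000000010) mod 2 = 0+0+0+0+0+0+0+0+0+0+0 mod 2 = 0
  c[14] = d·G[:,14] = (00000101100)·(00000000001) mod 2 = 0+0+0+0+0+0+0+0+0+0+0 mod 2 = 0
Codeword = 110000010101100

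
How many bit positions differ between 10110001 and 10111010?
XOR = 00001011, count of 1s = 3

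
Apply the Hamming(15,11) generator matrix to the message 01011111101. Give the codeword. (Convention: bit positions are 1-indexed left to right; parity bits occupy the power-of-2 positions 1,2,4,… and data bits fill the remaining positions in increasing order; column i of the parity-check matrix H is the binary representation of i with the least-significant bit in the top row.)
Codeword c = d · G (mod 2), d = 01011111101:
  c[0] = d·G[:,0] = (01011111101)·(11011010101) mod 2 = 0+1+0+1+1+0+1+0+1+0+1 mod 2 = 0
  c[1] = d·G[:,1] = (01011111101)·(10110110011) mod 2 = 0+0+0+1+0+1+1+0+0+0+1 mod 2 = 0
  c[2] = d·G[:,2] = (01011111101)·(10000000000) mod 2 = 0+0+0+0+0+0+0+0+0+0+0 mod 2 = 0
  c[3] = d·G[:,3] = (01011111101)·(01110001111) mod 2 = 0+1+0+1+0+0+0+1+1+0+1 mod 2 = 1
  c[4] = d·G[:,4] = (01011111101)·(01000000000) mod 2 = 0+1+0+0+0+0+0+0+0+0+0 mod 2 = 1
  c[5] = d·G[:,5] = (01011111101)·(00100000000) mod 2 = 0+0+0+0+0+0+0+0+0+0+0 mod 2 = 0
  c[6] = d·G[:,6] = (01011111101)·(00010000000) mod 2 = 0+0+0+1+0+0+0+0+0+0+0 mod 2 = 1
  c[7] = d·G[:,7] = (01011111101)·(00001111111) mod 2 = 0+0+0+0+1+1+1+1+1+0+1 mod 2 = 0
  c[8] = d·G[:,8] = (01011111101)·(00001000000) mod 2 = 0+0+0+0+1+0+0+0+0+0+0 mod 2 = 1
  c[9] = d·G[:,9] = (01011111101)·(00000100000) mod 2 = 0+0+0+0+0+1+0+0+0+0+0 mod 2 = 1
  c[10] = d·G[:,10] = (01011111101)·(00000010000) mod 2 = 0+0+0+0+0+0+1+0+0+0+0 mod 2 = 1
  c[11] = d·G[:,11] = (01011111101)·(00000001000) mod 2 = 0+0+0+0+0+0+0+1+0+0+0 mod 2 = 1
  c[12] = d·G[:,12] = (01011111101)·(00000000100) mod 2 = 0+0+0+0+0+0+0+0+1+0+0 mod 2 = 1
  c[13] = d·G[:,13] = (01011111101)·(00000000010) mod 2 = 0+0+0+0+0+0+0+0+0+0+0 mod 2 = 0
  c[14] = d·G[:,14] = (01011111101)·(00000000001) mod 2 = 0+0+0+0+0+0+0+0+0+0+1 mod 2 = 1
Codeword = 000110101111101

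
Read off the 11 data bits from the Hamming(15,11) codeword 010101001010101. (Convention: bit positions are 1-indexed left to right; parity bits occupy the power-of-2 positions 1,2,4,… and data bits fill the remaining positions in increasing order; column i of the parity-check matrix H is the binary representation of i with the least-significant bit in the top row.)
Parity bits occupy power-of-2 positions; data bits are at positions {3,5,6,7,9,10,11,12,13,14,15} (1-indexed).
Extract: c[3]=0 c[5]=0 c[6]=1 c[7]=0 c[9]=1 c[10]=0 c[11]=1 c[12]=0 c[13]=1 c[14]=0 c[15]=1
Data = 00101010101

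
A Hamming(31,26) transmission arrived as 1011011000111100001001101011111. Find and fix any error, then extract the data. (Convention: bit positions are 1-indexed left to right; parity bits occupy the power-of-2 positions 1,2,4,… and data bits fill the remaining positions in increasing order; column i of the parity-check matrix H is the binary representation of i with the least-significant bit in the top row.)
Syndrome s = H · r^T (mod 2), r = 1011011000111100001001101011111:
  s[0] = (1010101010101010101010101010101)·(1011011000111100001001101011111) mod 2 = 1+0+1+0+0+0+1+0+0+0+1+0+1+0+0+0+0+0+1+0+0+0+1+0+1+0+1+0+1+0+1 mod 2 = 1
  s[1] = (0110011001100110011001100110011)·(1011011000111100001001101011111) mod 2 = 0+0+1+0+0+1+1+0+0+0+1+0+0+1+0+0+0+0+1+0+0+1+1+0+0+0+1+0+0+1+1 mod 2 = 1
  s[2] = (0001111000011110000111100001111)·(1011011000111100001001101011111) mod 2 = 0+0+0+1+0+1+1+0+0+0+0+1+1+1+0+0+0+0+0+0+0+1+1+0+0+0+0+1+1+1+1 mod 2 = 0
  s[3] = (0000000111111110000000011111111)·(1011011000111100001001101011111) mod 2 = 0+0+0+0+0+0+0+0+0+0+1+1+1+1+0+0+0+0+0+0+0+0+0+0+1+0+1+1+1+1+1 mod 2 = 0
  s[4] = (0000000000000001111111111111111)·(1011011000111100001001101011111) mod 2 = 0+0+0+0+0+0+0+0+0+0+0+0+0+0+0+0+0+0+1+0+0+1+1+0+1+0+1+1+1+1+1 mod 2 = 1
Syndrome = 11001
Column 19 of H equals this syndrome → error at bit 19 (1-indexed).
Flip bit 19: 1011011000111100001001101011111 → 1011011000111100000001101011111
Extract data bits at positions {3,5,6,7,9,10,11,12,13,14,15,17,18,19,20,21,22,23,24,25,26,27,28,29,30,31}: 10110011110000001101011111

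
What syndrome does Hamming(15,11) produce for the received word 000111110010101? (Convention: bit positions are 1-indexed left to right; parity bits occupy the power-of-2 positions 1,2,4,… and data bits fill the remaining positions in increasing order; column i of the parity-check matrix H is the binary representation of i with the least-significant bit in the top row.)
Syndrome s = H · r^T (mod 2), r = 000111110010101:
  s[0] = (101010101010101)·(000111110010101) mod 2 = 0+0+0+0+1+0+1+0+0+0+1+0+1+0+1 mod 2 = 1
  s[1] = (011001100110011)·(000111110010101) mod 2 = 0+0+0+0+0+1+1+0+0+0+1+0+0+0+1 mod 2 = 0
  s[2] = (000111100001111)·(000111110010101) mod 2 = 0+0+0+1+1+1+1+0+0+0+0+0+1+0+1 mod 2 = 0
  s[3] = (000000011111111)·(000111110010101) mod 2 = 0+0+0+0+0+0+0+1+0+0+1+0+1+0+1 mod 2 = 0
Syndrome = 1000
Non-zero syndrome: error at position 1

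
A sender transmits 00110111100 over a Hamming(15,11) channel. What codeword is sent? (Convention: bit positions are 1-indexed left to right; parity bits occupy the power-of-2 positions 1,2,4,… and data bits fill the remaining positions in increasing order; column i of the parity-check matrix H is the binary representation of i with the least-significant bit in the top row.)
Codeword c = d · G (mod 2), d = 00110111100:
  c[0] = d·G[:,0] = (00110111100)·(11011010101) mod 2 = 0+0+0+1+0+0+1+0+1+0+0 mod 2 = 1
  c[1] = d·G[:,1] = (00110111100)·(10110110011) mod 2 = 0+0+1+1+0+1+1+0+0+0+0 mod 2 = 0
  c[2] = d·G[:,2] = (00110111100)·(10000000000) mod 2 = 0+0+0+0+0+0+0+0+0+0+0 mod 2 = 0
  c[3] = d·G[:,3] = (00110111100)·(01110001111) mod 2 = 0+0+1+1+0+0+0+1+1+0+0 mod 2 = 0
  c[4] = d·G[:,4] = (00110111100)·(01000000000) mod 2 = 0+0+0+0+0+0+0+0+0+0+0 mod 2 = 0
  c[5] = d·G[:,5] = (00110111100)·(00100000000) mod 2 = 0+0+1+0+0+0+0+0+0+0+0 mod 2 = 1
  c[6] = d·G[:,6] = (00110111100)·(00010000000) mod 2 = 0+0+0+1+0+0+0+0+0+0+0 mod 2 = 1
  c[7] = d·G[:,7] = (00110111100)·(00001111111) mod 2 = 0+0+0+0+0+1+1+1+1+0+0 mod 2 = 0
  c[8] = d·G[:,8] = (00110111100)·(00001000000) mod 2 = 0+0+0+0+0+0+0+0+0+0+0 mod 2 = 0
  c[9] = d·G[:,9] = (00110111100)·(00000100000) mod 2 = 0+0+0+0+0+1+0+0+0+0+0 mod 2 = 1
  c[10] = d·G[:,10] = (00110111100)·(00000010000) mod 2 = 0+0+0+0+0+0+1+0+0+0+0 mod 2 = 1
  c[11] = d·G[:,11] = (00110111100)·(00000001000) mod 2 = 0+0+0+0+0+0+0+1+0+0+0 mod 2 = 1
  c[12] = d·G[:,12] = (00110111100)·(00000000100) mod 2 = 0+0+0+0+0+0+0+0+1+0+0 mod 2 = 1
  c[13] = d·G[:,13] = (00110111100)·(00000000010) mod 2 = 0+0+0+0+0+0+0+0+0+0+0 mod 2 = 0
  c[14] = d·G[:,14] = (00110111100)·(00000000001) mod 2 = 0+0+0+0+0+0+0+0+0+0+0 mod 2 = 0
Codeword = 100001100111100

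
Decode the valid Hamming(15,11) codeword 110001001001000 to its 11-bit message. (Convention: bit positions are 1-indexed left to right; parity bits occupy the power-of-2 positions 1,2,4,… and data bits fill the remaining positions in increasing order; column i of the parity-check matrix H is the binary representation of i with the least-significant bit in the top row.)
Parity bits occupy power-of-2 positions; data bits are at positions {3,5,6,7,9,10,11,12,13,14,15} (1-indexed).
Extract: c[3]=0 c[5]=0 c[6]=1 c[7]=0 c[9]=1 c[10]=0 c[11]=0 c[12]=1 c[13]=0 c[14]=0 c[15]=0
Data = 00101001000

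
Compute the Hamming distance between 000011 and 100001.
XOR = 100010, count of 1s = 2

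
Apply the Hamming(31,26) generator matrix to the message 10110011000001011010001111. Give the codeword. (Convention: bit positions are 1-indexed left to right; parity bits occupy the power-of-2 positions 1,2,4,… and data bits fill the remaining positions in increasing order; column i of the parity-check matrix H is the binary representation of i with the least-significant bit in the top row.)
Codeword c = d · G (mod 2), d = 10110011000001011010001111:
  c[0] = d·G[:,0] = (10110011000001011010001111)·(11011010101101010101010101) mod 2 = 1+0+0+1+0+0+1+0+0+0+0+0+0+1+0+1+0+0+0+0+0+0+0+1+0+1 mod 2 = 1
  c[1] = d·G[:,1] = (10110011000001011010001111)·(10110110011011001100110011) mod 2 = 1+0+1+1+0+0+1+0+0+0+0+0+0+1+0+0+1+0+0+0+0+0+0+0+1+1 mod 2 = 0
  c[2] = d·G[:,2] = (10110011000001011010001111)·(10000000000000000000000000) mod 2 = 1+0+0+0+0+0+0+0+0+0+0+0+0+0+0+0+0+0+0+0+0+0+0+0+0+0 mod 2 = 1
  c[3] = d·G[:,3] = (10110011000001011010001111)·(01110001111000111100001111) mod 2 = 0+0+1+1+0+0+0+1+0+0+0+0+0+0+0+1+1+0+0+0+0+0+1+1+1+1 mod 2 = 1
  c[4] = d·G[:,4] = (10110011000001011010001111)·(01000000000000000000000000) mod 2 = 0+0+0+0+0+0+0+0+0+0+0+0+0+0+0+0+0+0+0+0+0+0+0+0+0+0 mod 2 = 0
  c[5] = d·G[:,5] = (10110011000001011010001111)·(00100000000000000000000000) mod 2 = 0+0+1+0+0+0+0+0+0+0+0+0+0+0+0+0+0+0+0+0+0+0+0+0+0+0 mod 2 = 1
  c[6] = d·G[:,6] = (10110011000001011010001111)·(00010000000000000000000000) mod 2 = 0+0+0+1+0+0+0+0+0+0+0+0+0+0+0+0+0+0+0+0+0+0+0+0+0+0 mod 2 = 1
  c[7] = d·G[:,7] = (10110011000001011010001111)·(00001111111000000011111111) mod 2 = 0+0+0+0+0+0+1+1+0+0+0+0+0+0+0+0+0+0+1+0+0+0+1+1+1+1 mod 2 = 1
  c[8] = d·G[:,8] = (10110011000001011010001111)·(00001000000000000000000000) mod 2 = 0+0+0+0+0+0+0+0+0+0+0+0+0+0+0+0+0+0+0+0+0+0+0+0+0+0 mod 2 = 0
  c[9] = d·G[:,9] = (10110011000001011010001111)·(00000100000000000000000000) mod 2 = 0+0+0+0+0+0+0+0+0+0+0+0+0+0+0+0+0+0+0+0+0+0+0+0+0+0 mod 2 = 0
  c[10] = d·G[:,10] = (10110011000001011010001111)·(00000010000000000000000000) mod 2 = 0+0+0+0+0+0+1+0+0+0+0+0+0+0+0+0+0+0+0+0+0+0+0+0+0+0 mod 2 = 1
  c[11] = d·G[:,11] = (10110011000001011010001111)·(00000001000000000000000000) mod 2 = 0+0+0+0+0+0+0+1+0+0+0+0+0+0+0+0+0+0+0+0+0+0+0+0+0+0 mod 2 = 1
  c[12] = d·G[:,12] = (10110011000001011010001111)·(00000000100000000000000000) mod 2 = 0+0+0+0+0+0+0+0+0+0+0+0+0+0+0+0+0+0+0+0+0+0+0+0+0+0 mod 2 = 0
  c[13] = d·G[:,13] = (10110011000001011010001111)·(00000000010000000000000000) mod 2 = 0+0+0+0+0+0+0+0+0+0+0+0+0+0+0+0+0+0+0+0+0+0+0+0+0+0 mod 2 = 0
  c[14] = d·G[:,14] = (10110011000001011010001111)·(00000000001000000000000000) mod 2 = 0+0+0+0+0+0+0+0+0+0+0+0+0+0+0+0+0+0+0+0+0+0+0+0+0+0 mod 2 = 0
  c[15] = d·G[:,15] = (10110011000001011010001111)·(00000000000111111111111111) mod 2 = 0+0+0+0+0+0+0+0+0+0+0+0+0+1+0+1+1+0+1+0+0+0+1+1+1+1 mod 2 = 0
  c[16] = d·G[:,16] = (10110011000001011010001111)·(00000000000100000000000000) mod 2 = 0+0+0+0+0+0+0+0+0+0+0+0+0+0+0+0+0+0+0+0+0+0+0+0+0+0 mod 2 = 0
  c[17] = d·G[:,17] = (10110011000001011010001111)·(00000000000010000000000000) mod 2 = 0+0+0+0+0+0+0+0+0+0+0+0+0+0+0+0+0+0+0+0+0+0+0+0+0+0 mod 2 = 0
  c[18] = d·G[:,18] = (10110011000001011010001111)·(00000000000001000000000000) mod 2 = 0+0+0+0+0+0+0+0+0+0+0+0+0+1+0+0+0+0+0+0+0+0+0+0+0+0 mod 2 = 1
  c[19] = d·G[:,19] = (10110011000001011010001111)·(00000000000000100000000000) mod 2 = 0+0+0+0+0+0+0+0+0+0+0+0+0+0+0+0+0+0+0+0+0+0+0+0+0+0 mod 2 = 0
  c[20] = d·G[:,20] = (10110011000001011010001111)·(00000000000000010000000000) mod 2 = 0+0+0+0+0+0+0+0+0+0+0+0+0+0+0+1+0+0+0+0+0+0+0+0+0+0 mod 2 = 1
  c[21] = d·G[:,21] = (10110011000001011010001111)·(00000000000000001000000000) mod 2 = 0+0+0+0+0+0+0+0+0+0+0+0+0+0+0+0+1+0+0+0+0+0+0+0+0+0 mod 2 = 1
  c[22] = d·G[:,22] = (10110011000001011010001111)·(00000000000000000100000000) mod 2 = 0+0+0+0+0+0+0+0+0+0+0+0+0+0+0+0+0+0+0+0+0+0+0+0+0+0 mod 2 = 0
  c[23] = d·G[:,23] = (10110011000001011010001111)·(00000000000000000010000000) mod 2 = 0+0+0+0+0+0+0+0+0+0+0+0+0+0+0+0+0+0+1+0+0+0+0+0+0+0 mod 2 = 1
  c[24] = d·G[:,24] = (10110011000001011010001111)·(00000000000000000001000000) mod 2 = 0+0+0+0+0+0+0+0+0+0+0+0+0+0+0+0+0+0+0+0+0+0+0+0+0+0 mod 2 = 0
  c[25] = d·G[:,25] = (10110011000001011010001111)·(00000000000000000000100000) mod 2 = 0+0+0+0+0+0+0+0+0+0+0+0+0+0+0+0+0+0+0+0+0+0+0+0+0+0 mod 2 = 0
  c[26] = d·G[:,26] = (10110011000001011010001111)·(00000000000000000000010000) mod 2 = 0+0+0+0+0+0+0+0+0+0+0+0+0+0+0+0+0+0+0+0+0+0+0+0+0+0 mod 2 = 0
  c[27] = d·G[:,27] = (10110011000001011010001111)·(00000000000000000000001000) mod 2 = 0+0+0+0+0+0+0+0+0+0+0+0+0+0+0+0+0+0+0+0+0+0+1+0+0+0 mod 2 = 1
  c[28] = d·G[:,28] = (10110011000001011010001111)·(00000000000000000000000100) mod 2 = 0+0+0+0+0+0+0+0+0+0+0+0+0+0+0+0+0+0+0+0+0+0+0+1+0+0 mod 2 = 1
  c[29] = d·G[:,29] = (10110011000001011010001111)·(00000000000000000000000010) mod 2 = 0+0+0+0+0+0+0+0+0+0+0+0+0+0+0+0+0+0+0+0+0+0+0+0+1+0 mod 2 = 1
  c[30] = d·G[:,30] = (10110011000001011010001111)·(00000000000000000000000001) mod 2 = 0+0+0+0+0+0+0+0+0+0+0+0+0+0+0+0+0+0+0+0+0+0+0+0+0+1 mod 2 = 1
Codeword = 1011011100110000001011010001111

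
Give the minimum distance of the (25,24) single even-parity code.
d_min = 2 (flipping one data bit also flips the parity bit, so the two closest codewords differ in exactly 2 positions).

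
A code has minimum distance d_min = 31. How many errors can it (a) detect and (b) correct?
(a) Detection requires d_min ≥ e+1, so e ≤ d_min − 1 = 30.
(b) Correction requires d_min ≥ 2t+1, so t ≤ ⌊(d_min − 1)/2⌋ = ⌊30/2⌋ = 15.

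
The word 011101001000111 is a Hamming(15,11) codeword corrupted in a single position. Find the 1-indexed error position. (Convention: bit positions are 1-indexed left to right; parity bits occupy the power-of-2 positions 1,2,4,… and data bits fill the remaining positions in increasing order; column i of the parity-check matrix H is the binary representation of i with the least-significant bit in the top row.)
Syndrome s = H · r^T (mod 2), r = 011101001000111:
  s[0] = (101010101010101)·(011101001000111) mod 2 = 0+0+1+0+0+0+0+0+1+0+0+0+1+0+1 mod 2 = 0
  s[1] = (011001100110011)·(011101001000111) mod 2 = 0+1+1+0+0+1+0+0+0+0+0+0+0+1+1 mod 2 = 1
  s[2] = (000111100001111)·(011101001000111) mod 2 = 0+0+0+1+0+1+0+0+0+0+0+0+1+1+1 mod 2 = 1
  s[3] = (000000011111111)·(011101001000111) mod 2 = 0+0+0+0+0+0+0+0+1+0+0+0+1+1+1 mod 2 = 0
Syndrome = 0110
Column i of H is the binary representation of i, so the syndrome is the binary index of the flipped bit.
Read s = 0110 with s[0] as LSB: 0·2^0 + 1·2^1 + 1·2^2 + 0·2^3 = 6.
Error is at bit position 6.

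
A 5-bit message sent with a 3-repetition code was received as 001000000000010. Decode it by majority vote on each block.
Split into 3-bit blocks and majority-vote each:
  block 1 = 001: 1 ones, 2 zeros → 0
  block 2 = 000: 0 ones, 3 zeros → 0
  block 3 = 000: 0 ones, 3 zeros → 0
  block 4 = 000: 0 ones, 3 zeros → 0
  block 5 = 010: 1 ones, 2 zeros → 0
Decoded = 00000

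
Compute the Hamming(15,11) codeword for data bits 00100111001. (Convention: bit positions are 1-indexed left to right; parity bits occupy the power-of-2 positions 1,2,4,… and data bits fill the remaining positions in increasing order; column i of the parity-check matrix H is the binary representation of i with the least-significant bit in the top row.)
Codeword c = d · G (mod 2), d = 00100111001:
  c[0] = d·G[:,0] = (00100111001)·(11011010101) mod 2 = 0+0+0+0+0+0+1+0+0+0+1 mod 2 = 0
  c[1] = d·G[:,1] = (00100111001)·(10110110011) mod 2 = 0+0+1+0+0+1+1+0+0+0+1 mod 2 = 0
  c[2] = d·G[:,2] = (00100111001)·(10000000000) mod 2 = 0+0+0+0+0+0+0+0+0+0+0 mod 2 = 0
  c[3] = d·G[:,3] = (00100111001)·(01110001111) mod 2 = 0+0+1+0+0+0+0+1+0+0+1 mod 2 = 1
  c[4] = d·G[:,4] = (00100111001)·(01000000000) mod 2 = 0+0+0+0+0+0+0+0+0+0+0 mod 2 = 0
  c[5] = d·G[:,5] = (00100111001)·(00100000000) mod 2 = 0+0+1+0+0+0+0+0+0+0+0 mod 2 = 1
  c[6] = d·G[:,6] = (00100111001)·(00010000000) mod 2 = 0+0+0+0+0+0+0+0+0+0+0 mod 2 = 0
  c[7] = d·G[:,7] = (00100111001)·(00001111111) mod 2 = 0+0+0+0+0+1+1+1+0+0+1 mod 2 = 0
  c[8] = d·G[:,8] = (00100111001)·(00001000000) mod 2 = 0+0+0+0+0+0+0+0+0+0+0 mod 2 = 0
  c[9] = d·G[:,9] = (00100111001)·(00000100000) mod 2 = 0+0+0+0+0+1+0+0+0+0+0 mod 2 = 1
  c[10] = d·G[:,10] = (00100111001)·(00000010000) mod 2 = 0+0+0+0+0+0+1+0+0+0+0 mod 2 = 1
  c[11] = d·G[:,11] = (00100111001)·(00000001000) mod 2 = 0+0+0+0+0+0+0+1+0+0+0 mod 2 = 1
  c[12] = d·G[:,12] = (00100111001)·(00000000100) mod 2 = 0+0+0+0+0+0+0+0+0+0+0 mod 2 = 0
  c[13] = d·G[:,13] = (00100111001)·(00000000010) mod 2 = 0+0+0+0+0+0+0+0+0+0+0 mod 2 = 0
  c[14] = d·G[:,14] = (00100111001)·(00000000001) mod 2 = 0+0+0+0+0+0+0+0+0+0+1 mod 2 = 1
Codeword = 000101000111001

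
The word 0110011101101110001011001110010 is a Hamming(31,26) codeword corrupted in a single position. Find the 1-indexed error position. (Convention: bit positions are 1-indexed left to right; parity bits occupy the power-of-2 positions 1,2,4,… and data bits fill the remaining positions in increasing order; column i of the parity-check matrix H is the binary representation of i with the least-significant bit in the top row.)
Syndrome s = H · r^T (mod 2), r = 0110011101101110001011001110010:
  s[0] = (1010101010101010101010101010101)·(0110011101101110001011001110010) mod 2 = 0+0+1+0+0+0+1+0+0+0+1+0+1+0+1+0+0+0+1+0+1+0+0+0+1+0+1+0+0+0+0 mod 2 = 1
  s[1] = (0110011001100110011001100110011)·(0110011101101110001011001110010) mod 2 = 0+1+1+0+0+1+1+0+0+1+1+0+0+1+1+0+0+0+1+0+0+1+0+0+0+1+1+0+0+1+0 mod 2 = 1
  s[2] = (0001111000011110000111100001111)·(0110011101101110001011001110010) mod 2 = 0+0+0+0+0+1+1+0+0+0+0+0+1+1+1+0+0+0+0+0+1+1+0+0+0+0+0+0+0+1+0 mod 2 = 0
  s[3] = (0000000111111110000000011111111)·(0110011101101110001011001110010) mod 2 = 0+0+0+0+0+0+0+1+0+1+1+0+1+1+1+0+0+0+0+0+0+0+0+0+1+1+1+0+0+1+0 mod 2 = 0
  s[4] = (0000000000000001111111111111111)·(0110011101101110001011001110010) mod 2 = 0+0+0+0+0+0+0+0+0+0+0+0+0+0+0+0+0+0+1+0+1+1+0+0+1+1+1+0+0+1+0 mod 2 = 1
Syndrome = 11001
Column i of H is the binary representation of i, so the syndrome is the binary index of the flipped bit.
Read s = 11001 with s[0] as LSB: 1·2^0 + 1·2^1 + 0·2^2 + 0·2^3 + 1·2^4 = 19.
Error is at bit position 19.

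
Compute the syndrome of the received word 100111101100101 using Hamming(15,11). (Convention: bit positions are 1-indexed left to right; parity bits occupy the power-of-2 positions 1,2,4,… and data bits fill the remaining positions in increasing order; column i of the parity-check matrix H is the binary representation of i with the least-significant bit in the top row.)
Syndrome s = H · r^T (mod 2), r = 100111101100101:
  s[0] = (101010101010101)·(100111101100101) mod 2 = 1+0+0+0+1+0+1+0+1+0+0+0+1+0+1 mod 2 = 0
  s[1] = (011001100110011)·(100111101100101) mod 2 = 0+0+0+0+0+1+1+0+0+1+0+0+0+0+1 mod 2 = 0
  s[2] = (000111100001111)·(100111101100101) mod 2 = 0+0+0+1+1+1+1+0+0+0+0+0+1+0+1 mod 2 = 0
  s[3] = (000000011111111)·(100111101100101) mod 2 = 0+0+0+0+0+0+0+0+1+1+0+0+1+0+1 mod 2 = 0
Syndrome = 0000
s = 0: no error detected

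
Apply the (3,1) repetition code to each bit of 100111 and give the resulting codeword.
Repeat each bit 3× and concatenate:
1→111  0→000  0→000  1→111  1→111  1→111
Codeword = 111000000111111111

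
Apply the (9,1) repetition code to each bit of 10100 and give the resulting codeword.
Repeat each bit 9× and concatenate:
1→111111111  0→000000000  1→111111111  0→000000000  0→000000000
Codeword = 111111111000000000111111111000000000000000000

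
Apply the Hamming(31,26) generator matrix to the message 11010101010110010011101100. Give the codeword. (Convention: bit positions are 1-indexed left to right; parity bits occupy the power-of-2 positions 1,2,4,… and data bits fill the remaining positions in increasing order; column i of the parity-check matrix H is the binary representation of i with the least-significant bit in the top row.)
Codeword c = d · G (mod 2), d = 11010101010110010011101100:
  c[0] = d·G[:,0] = (11010101010110010011101100)·(11011010101101010101010101) mod 2 = 1+1+0+1+0+0+0+0+0+0+0+1+0+0+0+1+0+0+0+1+0+0+0+1+0+0 mod 2 = 1
  c[1] = d·G[:,1] = (11010101010110010011101100)·(10110110011011001100110011) mod 2 = 1+0+0+1+0+1+0+0+0+1+0+0+1+0+0+0+0+0+0+0+1+0+0+0+0+0 mod 2 = 0
  c[2] = d·G[:,2] = (11010101010110010011101100)·(10000000000000000000000000) mod 2 = 1+0+0+0+0+0+0+0+0+0+0+0+0+0+0+0+0+0+0+0+0+0+0+0+0+0 mod 2 = 1
  c[3] = d·G[:,3] = (11010101010110010011101100)·(01110001111000111100001111) mod 2 = 0+1+0+1+0+0+0+1+0+1+0+0+0+0+0+1+0+0+0+0+0+0+1+1+0+0 mod 2 = 1
  c[4] = d·G[:,4] = (11010101010110010011101100)·(01000000000000000000000000) mod 2 = 0+1+0+0+0+0+0+0+0+0+0+0+0+0+0+0+0+0+0+0+0+0+0+0+0+0 mod 2 = 1
  c[5] = d·G[:,5] = (11010101010110010011101100)·(00100000000000000000000000) mod 2 = 0+0+0+0+0+0+0+0+0+0+0+0+0+0+0+0+0+0+0+0+0+0+0+0+0+0 mod 2 = 0
  c[6] = d·G[:,6] = (11010101010110010011101100)·(00010000000000000000000000) mod 2 = 0+0+0+1+0+0+0+0+0+0+0+0+0+0+0+0+0+0+0+0+0+0+0+0+0+0 mod 2 = 1
  c[7] = d·G[:,7] = (11010101010110010011101100)·(00001111111000000011111111) mod 2 = 0+0+0+0+0+1+0+1+0+1+0+0+0+0+0+0+0+0+1+1+1+0+1+1+0+0 mod 2 = 0
  c[8] = d·G[:,8] = (11010101010110010011101100)·(00001000000000000000000000) mod 2 = 0+0+0+0+0+0+0+0+0+0+0+0+0+0+0+0+0+0+0+0+0+0+0+0+0+0 mod 2 = 0
  c[9] = d·G[:,9] = (11010101010110010011101100)·(00000100000000000000000000) mod 2 = 0+0+0+0+0+1+0+0+0+0+0+0+0+0+0+0+0+0+0+0+0+0+0+0+0+0 mod 2 = 1
  c[10] = d·G[:,10] = (11010101010110010011101100)·(00000010000000000000000000) mod 2 = 0+0+0+0+0+0+0+0+0+0+0+0+0+0+0+0+0+0+0+0+0+0+0+0+0+0 mod 2 = 0
  c[11] = d·G[:,11] = (11010101010110010011101100)·(00000001000000000000000000) mod 2 = 0+0+0+0+0+0+0+1+0+0+0+0+0+0+0+0+0+0+0+0+0+0+0+0+0+0 mod 2 = 1
  c[12] = d·G[:,12] = (11010101010110010011101100)·(00000000100000000000000000) mod 2 = 0+0+0+0+0+0+0+0+0+0+0+0+0+0+0+0+0+0+0+0+0+0+0+0+0+0 mod 2 = 0
  c[13] = d·G[:,13] = (11010101010110010011101100)·(00000000010000000000000000) mod 2 = 0+0+0+0+0+0+0+0+0+1+0+0+0+0+0+0+0+0+0+0+0+0+0+0+0+0 mod 2 = 1
  c[14] = d·G[:,14] = (11010101010110010011101100)·(00000000001000000000000000) mod 2 = 0+0+0+0+0+0+0+0+0+0+0+0+0+0+0+0+0+0+0+0+0+0+0+0+0+0 mod 2 = 0
  c[15] = d·G[:,15] = (11010101010110010011101100)·(00000000000111111111111111) mod 2 = 0+0+0+0+0+0+0+0+0+0+0+1+1+0+0+1+0+0+1+1+1+0+1+1+0+0 mod 2 = 0
  c[16] = d·G[:,16] = (11010101010110010011101100)·(00000000000100000000000000) mod 2 = 0+0+0+0+0+0+0+0+0+0+0+1+0+0+0+0+0+0+0+0+0+0+0+0+0+0 mod 2 = 1
  c[17] = d·G[:,17] = (11010101010110010011101100)·(00000000000010000000000000) mod 2 = 0+0+0+0+0+0+0+0+0+0+0+0+1+0+0+0+0+0+0+0+0+0+0+0+0+0 mod 2 = 1
  c[18] = d·G[:,18] = (11010101010110010011101100)·(00000000000001000000000000) mod 2 = 0+0+0+0+0+0+0+0+0+0+0+0+0+0+0+0+0+0+0+0+0+0+0+0+0+0 mod 2 = 0
  c[19] = d·G[:,19] = (11010101010110010011101100)·(00000000000000100000000000) mod 2 = 0+0+0+0+0+0+0+0+0+0+0+0+0+0+0+0+0+0+0+0+0+0+0+0+0+0 mod 2 = 0
  c[20] = d·G[:,20] = (11010101010110010011101100)·(00000000000000010000000000) mod 2 = 0+0+0+0+0+0+0+0+0+0+0+0+0+0+0+1+0+0+0+0+0+0+0+0+0+0 mod 2 = 1
  c[21] = d·G[:,21] = (11010101010110010011101100)·(00000000000000001000000000) mod 2 = 0+0+0+0+0+0+0+0+0+0+0+0+0+0+0+0+0+0+0+0+0+0+0+0+0+0 mod 2 = 0
  c[22] = d·G[:,22] = (11010101010110010011101100)·(00000000000000000100000000) mod 2 = 0+0+0+0+0+0+0+0+0+0+0+0+0+0+0+0+0+0+0+0+0+0+0+0+0+0 mod 2 = 0
  c[23] = d·G[:,23] = (11010101010110010011101100)·(00000000000000000010000000) mod 2 = 0+0+0+0+0+0+0+0+0+0+0+0+0+0+0+0+0+0+1+0+0+0+0+0+0+0 mod 2 = 1
  c[24] = d·G[:,24] = (11010101010110010011101100)·(00000000000000000001000000) mod 2 = 0+0+0+0+0+0+0+0+0+0+0+0+0+0+0+0+0+0+0+1+0+0+0+0+0+0 mod 2 = 1
  c[25] = d·G[:,25] = (11010101010110010011101100)·(00000000000000000000100000) mod 2 = 0+0+0+0+0+0+0+0+0+0+0+0+0+0+0+0+0+0+0+0+1+0+0+0+0+0 mod 2 = 1
  c[26] = d·G[:,26] = (11010101010110010011101100)·(00000000000000000000010000) mod 2 = 0+0+0+0+0+0+0+0+0+0+0+0+0+0+0+0+0+0+0+0+0+0+0+0+0+0 mod 2 = 0
  c[27] = d·G[:,27] = (11010101010110010011101100)·(00000000000000000000001000) mod 2 = 0+0+0+0+0+0+0+0+0+0+0+0+0+0+0+0+0+0+0+0+0+0+1+0+0+0 mod 2 = 1
  c[28] = d·G[:,28] = (11010101010110010011101100)·(00000000000000000000000100) mod 2 = 0+0+0+0+0+0+0+0+0+0+0+0+0+0+0+0+0+0+0+0+0+0+0+1+0+0 mod 2 = 1
  c[29] = d·G[:,29] = (11010101010110010011101100)·(00000000000000000000000010) mod 2 = 0+0+0+0+0+0+0+0+0+0+0+0+0+0+0+0+0+0+0+0+0+0+0+0+0+0 mod 2 = 0
  c[30] = d·G[:,30] = (11010101010110010011101100)·(00000000000000000000000001) mod 2 = 0+0+0+0+0+0+0+0+0+0+0+0+0+0+0+0+0+0+0+0+0+0+0+0+0+0 mod 2 = 0
Codeword = 1011101001010100110010011101100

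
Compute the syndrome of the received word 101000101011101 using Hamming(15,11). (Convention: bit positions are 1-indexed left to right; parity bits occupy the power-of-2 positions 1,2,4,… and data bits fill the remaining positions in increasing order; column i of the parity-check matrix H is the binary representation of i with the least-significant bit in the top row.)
Syndrome s = H · r^T (mod 2), r = 101000101011101:
  s[0] = (101010101010101)·(101000101011101) mod 2 = 1+0+1+0+0+0+1+0+1+0+1+0+1+0+1 mod 2 = 1
  s[1] = (011001100110011)·(101000101011101) mod 2 = 0+0+1+0+0+0+1+0+0+0+1+0+0+0+1 mod 2 = 0
  s[2] = (000111100001111)·(101000101011101) mod 2 = 0+0+0+0+0+0+1+0+0+0+0+1+1+0+1 mod 2 = 0
  s[3] = (000000011111111)·(101000101011101) mod 2 = 0+0+0+0+0+0+0+0+1+0+1+1+1+0+1 mod 2 = 1
Syndrome = 1001
Non-zero syndrome: error at position 9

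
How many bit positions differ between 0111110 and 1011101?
XOR = 1100011, count of 1s = 4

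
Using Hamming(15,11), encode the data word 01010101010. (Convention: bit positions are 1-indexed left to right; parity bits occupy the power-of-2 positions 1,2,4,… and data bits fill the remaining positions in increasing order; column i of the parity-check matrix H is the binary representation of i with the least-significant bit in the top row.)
Codeword c = d · G (mod 2), d = 01010101010:
  c[0] = d·G[:,0] = (01010101010)·(11011010101) mod 2 = 0+1+0+1+0+0+0+0+0+0+0 mod 2 = 0
  c[1] = d·G[:,1] = (01010101010)·(10110110011) mod 2 = 0+0+0+1+0+1+0+0+0+1+0 mod 2 = 1
  c[2] = d·G[:,2] = (01010101010)·(10000000000) mod 2 = 0+0+0+0+0+0+0+0+0+0+0 mod 2 = 0
  c[3] = d·G[:,3] = (01010101010)·(01110001111) mod 2 = 0+1+0+1+0+0+0+1+0+1+0 mod 2 = 0
  c[4] = d·G[:,4] = (01010101010)·(01000000000) mod 2 = 0+1+0+0+0+0+0+0+0+0+0 mod 2 = 1
  c[5] = d·G[:,5] = (01010101010)·(00100000000) mod 2 = 0+0+0+0+0+0+0+0+0+0+0 mod 2 = 0
  c[6] = d·G[:,6] = (01010101010)·(00010000000) mod 2 = 0+0+0+1+0+0+0+0+0+0+0 mod 2 = 1
  c[7] = d·G[:,7] = (01010101010)·(00001111111) mod 2 = 0+0+0+0+0+1+0+1+0+1+0 mod 2 = 1
  c[8] = d·G[:,8] = (01010101010)·(00001000000) mod 2 = 0+0+0+0+0+0+0+0+0+0+0 mod 2 = 0
  c[9] = d·G[:,9] = (01010101010)·(00000100000) mod 2 = 0+0+0+0+0+1+0+0+0+0+0 mod 2 = 1
  c[10] = d·G[:,10] = (01010101010)·(00000010000) mod 2 = 0+0+0+0+0+0+0+0+0+0+0 mod 2 = 0
  c[11] = d·G[:,11] = (01010101010)·(00000001000) mod 2 = 0+0+0+0+0+0+0+1+0+0+0 mod 2 = 1
  c[12] = d·G[:,12] = (01010101010)·(00000000100) mod 2 = 0+0+0+0+0+0+0+0+0+0+0 mod 2 = 0
  c[13] = d·G[:,13] = (01010101010)·(00000000010) mod 2 = 0+0+0+0+0+0+0+0+0+1+0 mod 2 = 1
  c[14] = d·G[:,14] = (01010101010)·(00000000001) mod 2 = 0+0+0+0+0+0+0+0+0+0+0 mod 2 = 0
Codeword = 010010110101010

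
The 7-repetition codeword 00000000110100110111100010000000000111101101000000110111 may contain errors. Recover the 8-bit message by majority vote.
Split into 7-bit blocks and majority-vote each:
  block 1 = 0000000: 0 ones, 7 zeros → 0
  block 2 = 0110100: 3 ones, 4 zeros → 0
  block 3 = 1101111: 6 ones, 1 zeros → 1
  block 4 = 0001000: 1 ones, 6 zeros → 0
  block 5 = 0000000: 0 ones, 7 zeros → 0
  block 6 = 1111011: 6 ones, 1 zeros → 1
  block 7 = 0100000: 1 ones, 6 zeros → 0
  block 8 = 0110111: 5 ones, 2 zeros → 1
Decoded = 00100101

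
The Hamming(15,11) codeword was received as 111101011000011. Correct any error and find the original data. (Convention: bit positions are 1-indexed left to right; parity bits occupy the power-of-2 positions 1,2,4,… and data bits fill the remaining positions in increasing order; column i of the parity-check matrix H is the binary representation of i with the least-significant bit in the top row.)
Syndrome s = H · r^T (mod 2), r = 111101011000011:
  s[0] = (101010101010101)·(111101011000011) mod 2 = 1+0+1+0+0+0+0+0+1+0+0+0+0+0+1 mod 2 = 0
  s[1] = (011001100110011)·(111101011000011) mod 2 = 0+1+1+0+0+1+0+0+0+0+0+0+0+1+1 mod 2 = 1
  s[2] = (000111100001111)·(111101011000011) mod 2 = 0+0+0+1+0+1+0+0+0+0+0+0+0+1+1 mod 2 = 0
  s[3] = (000000011111111)·(111101011000011) mod 2 = 0+0+0+0+0+0+0+1+1+0+0+0+0+1+1 mod 2 = 0
Syndrome = 0100
Column 2 of H equals this syndrome → error at bit 2 (1-indexed).
Flip bit 2: 111101011000011 → 101101011000011
Extract data bits at positions {3,5,6,7,9,10,11,12,13,14,15}: 10101000011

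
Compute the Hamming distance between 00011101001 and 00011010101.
XOR = 00000111100, count of 1s = 4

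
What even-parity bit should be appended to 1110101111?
Sum of data bits: 1+1+1+0+1+0+1+1+1+1 = 8.
8 mod 2 = 0, so parity bit = 0.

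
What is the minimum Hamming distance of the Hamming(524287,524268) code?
d_min = 3 (every single-error-correcting Hamming code has d_min = 3).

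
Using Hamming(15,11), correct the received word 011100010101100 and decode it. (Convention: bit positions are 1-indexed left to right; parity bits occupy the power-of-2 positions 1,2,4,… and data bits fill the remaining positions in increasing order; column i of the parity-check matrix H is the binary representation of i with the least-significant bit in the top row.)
Syndrome s = H · r^T (mod 2), r = 011100010101100:
  s[0] = (101010101010101)·(011100010101100) mod 2 = 0+0+1+0+0+0+0+0+0+0+0+0+1+0+0 mod 2 = 0
  s[1] = (011001100110011)·(011100010101100) mod 2 = 0+1+1+0+0+0+0+0+0+1+0+0+0+0+0 mod 2 = 1
  s[2] = (000111100001111)·(011100010101100) mod 2 = 0+0+0+1+0+0+0+0+0+0+0+1+1+0+0 mod 2 = 1
  s[3] = (000000011111111)·(011100010101100) mod 2 = 0+0+0+0+0+0+0+1+0+1+0+1+1+0+0 mod 2 = 0
Syndrome = 0110
Column 6 of H equals this syndrome → error at bit 6 (1-indexed).
Flip bit 6: 011100010101100 → 011101010101100
Extract data bits at positions {3,5,6,7,9,10,11,12,13,14,15}: 10100101100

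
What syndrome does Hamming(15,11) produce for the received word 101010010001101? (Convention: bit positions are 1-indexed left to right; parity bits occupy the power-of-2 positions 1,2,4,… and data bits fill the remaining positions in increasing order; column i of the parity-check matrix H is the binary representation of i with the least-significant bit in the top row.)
Syndrome s = H · r^T (mod 2), r = 101010010001101:
  s[0] = (101010101010101)·(101010010001101) mod 2 = 1+0+1+0+1+0+0+0+0+0+0+0+1+0+1 mod 2 = 1
  s[1] = (011001100110011)·(101010010001101) mod 2 = 0+0+1+0+0+0+0+0+0+0+0+0+0+0+1 mod 2 = 0
  s[2] = (000111100001111)·(101010010001101) mod 2 = 0+0+0+0+1+0+0+0+0+0+0+1+1+0+1 mod 2 = 0
  s[3] = (000000011111111)·(101010010001101) mod 2 = 0+0+0+0+0+0+0+1+0+0+0+1+1+0+1 mod 2 = 0
Syndrome = 1000
Non-zero syndrome: error at position 1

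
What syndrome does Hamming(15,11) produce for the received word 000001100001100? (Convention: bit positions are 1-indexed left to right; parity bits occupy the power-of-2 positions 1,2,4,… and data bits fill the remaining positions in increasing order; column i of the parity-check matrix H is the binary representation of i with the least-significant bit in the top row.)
Syndrome s = H · r^T (mod 2), r = 000001100001100:
  s[0] = (101010101010101)·(000001100001100) mod 2 = 0+0+0+0+0+0+1+0+0+0+0+0+1+0+0 mod 2 = 0
  s[1] = (011001100110011)·(000001100001100) mod 2 = 0+0+0+0+0+1+1+0+0+0+0+0+0+0+0 mod 2 = 0
  s[2] = (000111100001111)·(000001100001100) mod 2 = 0+0+0+0+0+1+1+0+0+0+0+1+1+0+0 mod 2 = 0
  s[3] = (000000011111111)·(000001100001100) mod 2 = 0+0+0+0+0+0+0+0+0+0+0+1+1+0+0 mod 2 = 0
Syndrome = 0000
s = 0: no error detected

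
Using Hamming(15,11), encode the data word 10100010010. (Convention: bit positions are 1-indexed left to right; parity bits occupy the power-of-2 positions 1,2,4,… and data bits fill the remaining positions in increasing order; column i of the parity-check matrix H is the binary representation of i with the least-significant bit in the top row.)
Codeword c = d · G (mod 2), d = 10100010010:
  c[0] = d·G[:,0] = (10100010010)·(11011010101) mod 2 = 1+0+0+0+0+0+1+0+0+0+0 mod 2 = 0
  c[1] = d·G[:,1] = (10100010010)·(10110110011) mod 2 = 1+0+1+0+0+0+1+0+0+1+0 mod 2 = 0
  c[2] = d·G[:,2] = (10100010010)·(10000000000) mod 2 = 1+0+0+0+0+0+0+0+0+0+0 mod 2 = 1
  c[3] = d·G[:,3] = (10100010010)·(01110001111) mod 2 = 0+0+1+0+0+0+0+0+0+1+0 mod 2 = 0
  c[4] = d·G[:,4] = (10100010010)·(01000000000) mod 2 = 0+0+0+0+0+0+0+0+0+0+0 mod 2 = 0
  c[5] = d·G[:,5] = (10100010010)·(00100000000) mod 2 = 0+0+1+0+0+0+0+0+0+0+0 mod 2 = 1
  c[6] = d·G[:,6] = (10100010010)·(00010000000) mod 2 = 0+0+0+0+0+0+0+0+0+0+0 mod 2 = 0
  c[7] = d·G[:,7] = (10100010010)·(00001111111) mod 2 = 0+0+0+0+0+0+1+0+0+1+0 mod 2 = 0
  c[8] = d·G[:,8] = (10100010010)·(00001000000) mod 2 = 0+0+0+0+0+0+0+0+0+0+0 mod 2 = 0
  c[9] = d·G[:,9] = (10100010010)·(00000100000) mod 2 = 0+0+0+0+0+0+0+0+0+0+0 mod 2 = 0
  c[10] = d·G[:,10] = (10100010010)·(00000010000) mod 2 = 0+0+0+0+0+0+1+0+0+0+0 mod 2 = 1
  c[11] = d·G[:,11] = (10100010010)·(00000001000) mod 2 = 0+0+0+0+0+0+0+0+0+0+0 mod 2 = 0
  c[12] = d·G[:,12] = (10100010010)·(00000000100) mod 2 = 0+0+0+0+0+0+0+0+0+0+0 mod 2 = 0
  c[13] = d·G[:,13] = (10100010010)·(00000000010) mod 2 = 0+0+0+0+0+0+0+0+0+1+0 mod 2 = 1
  c[14] = d·G[:,14] = (10100010010)·(00000000001) mod 2 = 0+0+0+0+0+0+0+0+0+0+0 mod 2 = 0
Codeword = 001001000010010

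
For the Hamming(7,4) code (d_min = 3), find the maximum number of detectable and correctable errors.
Detection only: up to d_min − 1 = 2 errors.
Correction: up to ⌊(d_min − 1)/2⌋ = ⌊2/2⌋ = 1 errors.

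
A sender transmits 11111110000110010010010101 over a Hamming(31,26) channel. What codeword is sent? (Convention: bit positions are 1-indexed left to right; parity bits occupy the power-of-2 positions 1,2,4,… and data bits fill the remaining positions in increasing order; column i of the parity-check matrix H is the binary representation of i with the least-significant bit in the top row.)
Codeword c = d · G (mod 2), d = 11111110000110010010010101:
  c[0] = d·G[:,0] = (11111110000110010010010101)·(11011010101101010101010101) mod 2 = 1+1+0+1+1+0+1+0+0+0+0+1+0+0+0+1+0+0+0+0+0+1+0+1+0+1 mod 2 = 0
  c[1] = d·G[:,1] = (11111110000110010010010101)·(10110110011011001100110011) mod 2 = 1+0+1+1+0+1+1+0+0+0+0+0+1+0+0+0+0+0+0+0+0+1+0+0+0+1 mod 2 = 0
  c[2] = d·G[:,2] = (11111110000110010010010101)·(10000000000000000000000000) mod 2 = 1+0+0+0+0+0+0+0+0+0+0+0+0+0+0+0+0+0+0+0+0+0+0+0+0+0 mod 2 = 1
  c[3] = d·G[:,3] = (11111110000110010010010101)·(01110001111000111100001111) mod 2 = 0+1+1+1+0+0+0+0+0+0+0+0+0+0+0+1+0+0+0+0+0+0+0+1+0+1 mod 2 = 0
  c[4] = d·G[:,4] = (11111110000110010010010101)·(01000000000000000000000000) mod 2 = 0+1+0+0+0+0+0+0+0+0+0+0+0+0+0+0+0+0+0+0+0+0+0+0+0+0 mod 2 = 1
  c[5] = d·G[:,5] = (11111110000110010010010101)·(00100000000000000000000000) mod 2 = 0+0+1+0+0+0+0+0+0+0+0+0+0+0+0+0+0+0+0+0+0+0+0+0+0+0 mod 2 = 1
  c[6] = d·G[:,6] = (11111110000110010010010101)·(00010000000000000000000000) mod 2 = 0+0+0+1+0+0+0+0+0+0+0+0+0+0+0+0+0+0+0+0+0+0+0+0+0+0 mod 2 = 1
  c[7] = d·G[:,7] = (11111110000110010010010101)·(00001111111000000011111111) mod 2 = 0+0+0+0+1+1+1+0+0+0+0+0+0+0+0+0+0+0+1+0+0+1+0+1+0+1 mod 2 = 1
  c[8] = d·G[:,8] = (11111110000110010010010101)·(00001000000000000000000000) mod 2 = 0+0+0+0+1+0+0+0+0+0+0+0+0+0+0+0+0+0+0+0+0+0+0+0+0+0 mod 2 = 1
  c[9] = d·G[:,9] = (11111110000110010010010101)·(00000100000000000000000000) mod 2 = 0+0+0+0+0+1+0+0+0+0+0+0+0+0+0+0+0+0+0+0+0+0+0+0+0+0 mod 2 = 1
  c[10] = d·G[:,10] = (11111110000110010010010101)·(00000010000000000000000000) mod 2 = 0+0+0+0+0+0+1+0+0+0+0+0+0+0+0+0+0+0+0+0+0+0+0+0+0+0 mod 2 = 1
  c[11] = d·G[:,11] = (11111110000110010010010101)·(00000001000000000000000000) mod 2 = 0+0+0+0+0+0+0+0+0+0+0+0+0+0+0+0+0+0+0+0+0+0+0+0+0+0 mod 2 = 0
  c[12] = d·G[:,12] = (11111110000110010010010101)·(00000000100000000000000000) mod 2 = 0+0+0+0+0+0+0+0+0+0+0+0+0+0+0+0+0+0+0+0+0+0+0+0+0+0 mod 2 = 0
  c[13] = d·G[:,13] = (11111110000110010010010101)·(00000000010000000000000000) mod 2 = 0+0+0+0+0+0+0+0+0+0+0+0+0+0+0+0+0+0+0+0+0+0+0+0+0+0 mod 2 = 0
  c[14] = d·G[:,14] = (11111110000110010010010101)·(00000000001000000000000000) mod 2 = 0+0+0+0+0+0+0+0+0+0+0+0+0+0+0+0+0+0+0+0+0+0+0+0+0+0 mod 2 = 0
  c[15] = d·G[:,15] = (11111110000110010010010101)·(00000000000111111111111111) mod 2 = 0+0+0+0+0+0+0+0+0+0+0+1+1+0+0+1+0+0+1+0+0+1+0+1+0+1 mod 2 = 1
  c[16] = d·G[:,16] = (11111110000110010010010101)·(00000000000100000000000000) mod 2 = 0+0+0+0+0+0+0+0+0+0+0+1+0+0+0+0+0+0+0+0+0+0+0+0+0+0 mod 2 = 1
  c[17] = d·G[:,17] = (11111110000110010010010101)·(00000000000010000000000000) mod 2 = 0+0+0+0+0+0+0+0+0+0+0+0+1+0+0+0+0+0+0+0+0+0+0+0+0+0 mod 2 = 1
  c[18] = d·G[:,18] = (11111110000110010010010101)·(00000000000001000000000000) mod 2 = 0+0+0+0+0+0+0+0+0+0+0+0+0+0+0+0+0+0+0+0+0+0+0+0+0+0 mod 2 = 0
  c[19] = d·G[:,19] = (11111110000110010010010101)·(00000000000000100000000000) mod 2 = 0+0+0+0+0+0+0+0+0+0+0+0+0+0+0+0+0+0+0+0+0+0+0+0+0+0 mod 2 = 0
  c[20] = d·G[:,20] = (11111110000110010010010101)·(00000000000000010000000000) mod 2 = 0+0+0+0+0+0+0+0+0+0+0+0+0+0+0+1+0+0+0+0+0+0+0+0+0+0 mod 2 = 1
  c[21] = d·G[:,21] = (11111110000110010010010101)·(00000000000000001000000000) mod 2 = 0+0+0+0+0+0+0+0+0+0+0+0+0+0+0+0+0+0+0+0+0+0+0+0+0+0 mod 2 = 0
  c[22] = d·G[:,22] = (11111110000110010010010101)·(00000000000000000100000000) mod 2 = 0+0+0+0+0+0+0+0+0+0+0+0+0+0+0+0+0+0+0+0+0+0+0+0+0+0 mod 2 = 0
  c[23] = d·G[:,23] = (11111110000110010010010101)·(00000000000000000010000000) mod 2 = 0+0+0+0+0+0+0+0+0+0+0+0+0+0+0+0+0+0+1+0+0+0+0+0+0+0 mod 2 = 1
  c[24] = d·G[:,24] = (11111110000110010010010101)·(00000000000000000001000000) mod 2 = 0+0+0+0+0+0+0+0+0+0+0+0+0+0+0+0+0+0+0+0+0+0+0+0+0+0 mod 2 = 0
  c[25] = d·G[:,25] = (11111110000110010010010101)·(00000000000000000000100000) mod 2 = 0+0+0+0+0+0+0+0+0+0+0+0+0+0+0+0+0+0+0+0+0+0+0+0+0+0 mod 2 = 0
  c[26] = d·G[:,26] = (11111110000110010010010101)·(00000000000000000000010000) mod 2 = 0+0+0+0+0+0+0+0+0+0+0+0+0+0+0+0+0+0+0+0+0+1+0+0+0+0 mod 2 = 1
  c[27] = d·G[:,27] = (11111110000110010010010101)·(00000000000000000000001000) mod 2 = 0+0+0+0+0+0+0+0+0+0+0+0+0+0+0+0+0+0+0+0+0+0+0+0+0+0 mod 2 = 0
  c[28] = d·G[:,28] = (11111110000110010010010101)·(00000000000000000000000100) mod 2 = 0+0+0+0+0+0+0+0+0+0+0+0+0+0+0+0+0+0+0+0+0+0+0+1+0+0 mod 2 = 1
  c[29] = d·G[:,29] = (11111110000110010010010101)·(00000000000000000000000010) mod 2 = 0+0+0+0+0+0+0+0+0+0+0+0+0+0+0+0+0+0+0+0+0+0+0+0+0+0 mod 2 = 0
  c[30] = d·G[:,30] = (11111110000110010010010101)·(00000000000000000000000001) mod 2 = 0+0+0+0+0+0+0+0+0+0+0+0+0+0+0+0+0+0+0+0+0+0+0+0+0+1 mod 2 = 1
Codeword = 0010111111100001110010010010101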